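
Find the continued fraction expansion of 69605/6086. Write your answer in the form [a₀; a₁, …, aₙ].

[11; 2, 3, 2, 6, 8, 3, 2]

Repeatedly divide and take the remainder:
69605 = 11·6086 + 2659, so a_0 = 11
6086 = 2·2659 + 768, so a_1 = 2
2659 = 3·768 + 355, so a_2 = 3
768 = 2·355 + 58, so a_3 = 2
355 = 6·58 + 7, so a_4 = 6
58 = 8·7 + 2, so a_5 = 8
7 = 3·2 + 1, so a_6 = 3
2 = 2·1 + 0, so a_7 = 2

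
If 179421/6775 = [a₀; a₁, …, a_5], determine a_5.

Repeatedly divide and take the remainder:
179421 = 26·6775 + 3271, so a_0 = 26
6775 = 2·3271 + 233, so a_1 = 2
3271 = 14·233 + 9, so a_2 = 14
233 = 25·9 + 8, so a_3 = 25
9 = 1·8 + 1, so a_4 = 1
8 = 8·1 + 0, so a_5 = 8

8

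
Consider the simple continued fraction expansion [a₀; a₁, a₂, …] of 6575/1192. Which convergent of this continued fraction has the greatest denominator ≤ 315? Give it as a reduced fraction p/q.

List convergents until the denominator exceeds the bound:
a_0 = 5: 5/1  (≤ bound)
a_1 = 1: 6/1  (≤ bound)
a_2 = 1: 11/2  (≤ bound)
a_3 = 15: 171/31  (≤ bound)
a_4 = 5: 866/157  (≤ bound)
a_5 = 2: 1903/345  (> 315, stop)

866/157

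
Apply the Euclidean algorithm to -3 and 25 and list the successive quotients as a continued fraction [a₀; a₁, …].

-3 ÷ 25 → quotient -1, remainder 22
25 ÷ 22 → quotient 1, remainder 3
22 ÷ 3 → quotient 7, remainder 1
3 ÷ 1 → quotient 3, remainder 0

[-1; 1, 7, 3]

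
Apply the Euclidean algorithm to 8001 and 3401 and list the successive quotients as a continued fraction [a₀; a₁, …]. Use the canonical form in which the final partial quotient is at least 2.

[2; 2, 1, 5, 8, 1, 1, 11]

8001 ÷ 3401 → quotient 2, remainder 1199
3401 ÷ 1199 → quotient 2, remainder 1003
1199 ÷ 1003 → quotient 1, remainder 196
1003 ÷ 196 → quotient 5, remainder 23
196 ÷ 23 → quotient 8, remainder 12
23 ÷ 12 → quotient 1, remainder 11
12 ÷ 11 → quotient 1, remainder 1
11 ÷ 1 → quotient 11, remainder 0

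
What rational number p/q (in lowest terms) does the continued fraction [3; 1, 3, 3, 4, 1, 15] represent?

Use the convergent recurrence hₖ = aₖ·hₖ₋₁ + hₖ₋₂ (and likewise for the denominators kₖ):
a_0 = 3: 3/1
a_1 = 1: 4/1
a_2 = 3: 15/4
a_3 = 3: 49/13
a_4 = 4: 211/56
a_5 = 1: 260/69
a_6 = 15: 4111/1091

4111/1091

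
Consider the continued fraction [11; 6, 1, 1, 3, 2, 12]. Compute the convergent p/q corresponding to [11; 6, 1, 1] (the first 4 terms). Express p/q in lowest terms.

145/13

a_0 = 11: 11/1
a_1 = 6: 67/6
a_2 = 1: 78/7
a_3 = 1: 145/13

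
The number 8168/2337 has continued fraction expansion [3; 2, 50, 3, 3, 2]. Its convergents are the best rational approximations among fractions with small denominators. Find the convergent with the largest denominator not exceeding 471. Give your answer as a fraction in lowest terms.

1066/305

List convergents until the denominator exceeds the bound:
a_0 = 3: 3/1  (≤ bound)
a_1 = 2: 7/2  (≤ bound)
a_2 = 50: 353/101  (≤ bound)
a_3 = 3: 1066/305  (≤ bound)
a_4 = 3: 3551/1016  (> 471, stop)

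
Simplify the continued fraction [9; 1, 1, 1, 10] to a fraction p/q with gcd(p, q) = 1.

Start with 10.
1 + 1/(10/1) = 1 + 1/10 = 11/10
1 + 1/(11/10) = 1 + 10/11 = 21/11
1 + 1/(21/11) = 1 + 11/21 = 32/21
9 + 1/(32/21) = 9 + 21/32 = 309/32

309/32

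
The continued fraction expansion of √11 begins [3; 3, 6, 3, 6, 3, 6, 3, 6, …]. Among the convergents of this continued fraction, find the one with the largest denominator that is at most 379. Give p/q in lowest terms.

1257/379

a_0 = 3: 3/1  (≤ bound)
a_1 = 3: 10/3  (≤ bound)
a_2 = 6: 63/19  (≤ bound)
a_3 = 3: 199/60  (≤ bound)
a_4 = 6: 1257/379  (≤ bound)
a_5 = 3: 3970/1197  (> 379, stop)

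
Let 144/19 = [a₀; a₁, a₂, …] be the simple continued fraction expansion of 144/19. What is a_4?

144 = 7·19 + 11, so a_0 = 7
19 = 1·11 + 8, so a_1 = 1
11 = 1·8 + 3, so a_2 = 1
8 = 2·3 + 2, so a_3 = 2
3 = 1·2 + 1, so a_4 = 1

1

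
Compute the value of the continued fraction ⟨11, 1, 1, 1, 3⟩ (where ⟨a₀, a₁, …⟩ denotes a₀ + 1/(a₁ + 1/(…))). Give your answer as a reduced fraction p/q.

Starting at the tail and folding back:
Start with 3.
1 + 1/(3/1) = 1 + 1/3 = 4/3
1 + 1/(4/3) = 1 + 3/4 = 7/4
1 + 1/(7/4) = 1 + 4/7 = 11/7
11 + 1/(11/7) = 11 + 7/11 = 128/11

128/11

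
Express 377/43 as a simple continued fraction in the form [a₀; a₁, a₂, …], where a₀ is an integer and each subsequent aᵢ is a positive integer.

[8; 1, 3, 3, 3]

377 ÷ 43 → quotient 8, remainder 33
43 ÷ 33 → quotient 1, remainder 10
33 ÷ 10 → quotient 3, remainder 3
10 ÷ 3 → quotient 3, remainder 1
3 ÷ 1 → quotient 3, remainder 0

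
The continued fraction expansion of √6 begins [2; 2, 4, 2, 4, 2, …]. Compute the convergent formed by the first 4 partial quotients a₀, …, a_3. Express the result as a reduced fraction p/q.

49/20

Use the convergent recurrence hₖ = aₖ·hₖ₋₁ + hₖ₋₂ (and likewise for the denominators kₖ):
a_0 = 2: 2/1
a_1 = 2: 5/2
a_2 = 4: 22/9
a_3 = 2: 49/20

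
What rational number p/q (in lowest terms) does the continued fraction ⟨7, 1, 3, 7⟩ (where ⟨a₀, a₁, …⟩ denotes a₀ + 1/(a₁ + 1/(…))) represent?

225/29

a_0 = 7: 7/1
a_1 = 1: 8/1
a_2 = 3: 31/4
a_3 = 7: 225/29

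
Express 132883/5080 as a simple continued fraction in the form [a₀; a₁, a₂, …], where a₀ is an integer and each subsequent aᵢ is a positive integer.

Repeatedly divide and take the remainder:
132883 = 26·5080 + 803, so a_0 = 26
5080 = 6·803 + 262, so a_1 = 6
803 = 3·262 + 17, so a_2 = 3
262 = 15·17 + 7, so a_3 = 15
17 = 2·7 + 3, so a_4 = 2
7 = 2·3 + 1, so a_5 = 2
3 = 3·1 + 0, so a_6 = 3

[26; 6, 3, 15, 2, 2, 3]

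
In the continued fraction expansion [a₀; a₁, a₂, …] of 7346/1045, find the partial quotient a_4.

2

7346 ÷ 1045 → quotient 7, remainder 31
1045 ÷ 31 → quotient 33, remainder 22
31 ÷ 22 → quotient 1, remainder 9
22 ÷ 9 → quotient 2, remainder 4
9 ÷ 4 → quotient 2, remainder 1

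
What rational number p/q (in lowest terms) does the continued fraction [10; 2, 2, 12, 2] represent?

1342/129

a_0 = 10: 10/1
a_1 = 2: 21/2
a_2 = 2: 52/5
a_3 = 12: 645/62
a_4 = 2: 1342/129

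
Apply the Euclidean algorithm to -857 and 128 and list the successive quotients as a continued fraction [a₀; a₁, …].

⌊-857/128⌋ = -7, remainder 39
⌊128/39⌋ = 3, remainder 11
⌊39/11⌋ = 3, remainder 6
⌊11/6⌋ = 1, remainder 5
⌊6/5⌋ = 1, remainder 1
⌊5/1⌋ = 5, remainder 0

[-7; 3, 3, 1, 1, 5]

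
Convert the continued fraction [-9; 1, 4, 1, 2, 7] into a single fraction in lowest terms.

-1022/125

Work from the innermost term outward:
Start with 7.
2 + 1/(7/1) = 2 + 1/7 = 15/7
1 + 1/(15/7) = 1 + 7/15 = 22/15
4 + 1/(22/15) = 4 + 15/22 = 103/22
1 + 1/(103/22) = 1 + 22/103 = 125/103
-9 + 1/(125/103) = -9 + 103/125 = -1022/125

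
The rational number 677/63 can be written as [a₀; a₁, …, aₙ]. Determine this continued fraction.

Run the Euclidean algorithm, recording each quotient:
⌊677/63⌋ = 10, remainder 47
⌊63/47⌋ = 1, remainder 16
⌊47/16⌋ = 2, remainder 15
⌊16/15⌋ = 1, remainder 1
⌊15/1⌋ = 15, remainder 0

[10; 1, 2, 1, 15]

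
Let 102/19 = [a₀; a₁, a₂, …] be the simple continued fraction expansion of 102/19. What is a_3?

2

⌊102/19⌋ = 5, remainder 7
⌊19/7⌋ = 2, remainder 5
⌊7/5⌋ = 1, remainder 2
⌊5/2⌋ = 2, remainder 1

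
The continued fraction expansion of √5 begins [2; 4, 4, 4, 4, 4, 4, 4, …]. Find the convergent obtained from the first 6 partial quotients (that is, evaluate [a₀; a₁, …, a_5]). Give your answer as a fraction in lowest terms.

2889/1292

Start with 4.
4 + 1/(4/1) = 4 + 1/4 = 17/4
4 + 1/(17/4) = 4 + 4/17 = 72/17
4 + 1/(72/17) = 4 + 17/72 = 305/72
4 + 1/(305/72) = 4 + 72/305 = 1292/305
2 + 1/(1292/305) = 2 + 305/1292 = 2889/1292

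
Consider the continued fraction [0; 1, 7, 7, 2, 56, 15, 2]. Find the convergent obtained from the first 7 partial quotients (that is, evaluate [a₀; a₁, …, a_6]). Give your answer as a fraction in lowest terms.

90737/103457

Start with 15.
56 + 1/(15/1) = 56 + 1/15 = 841/15
2 + 1/(841/15) = 2 + 15/841 = 1697/841
7 + 1/(1697/841) = 7 + 841/1697 = 12720/1697
7 + 1/(12720/1697) = 7 + 1697/12720 = 90737/12720
1 + 1/(90737/12720) = 1 + 12720/90737 = 103457/90737
0 + 1/(103457/90737) = 0 + 90737/103457 = 90737/103457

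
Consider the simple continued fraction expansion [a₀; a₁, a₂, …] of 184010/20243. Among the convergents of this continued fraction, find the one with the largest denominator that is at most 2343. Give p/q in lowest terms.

4845/533

List convergents until the denominator exceeds the bound:
a_0 = 9: 9/1  (≤ bound)
a_1 = 11: 100/11  (≤ bound)
a_2 = 9: 909/100  (≤ bound)
a_3 = 1: 1009/111  (≤ bound)
a_4 = 1: 1918/211  (≤ bound)
a_5 = 2: 4845/533  (≤ bound)
a_6 = 7: 35833/3942  (> 2343, stop)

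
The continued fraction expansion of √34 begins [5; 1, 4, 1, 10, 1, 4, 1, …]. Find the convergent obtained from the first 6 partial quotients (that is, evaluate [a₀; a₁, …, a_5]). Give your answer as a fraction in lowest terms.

a_0 = 5: 5/1
a_1 = 1: 6/1
a_2 = 4: 29/5
a_3 = 1: 35/6
a_4 = 10: 379/65
a_5 = 1: 414/71

414/71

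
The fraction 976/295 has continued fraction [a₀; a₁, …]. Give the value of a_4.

3

976 ÷ 295 → quotient 3, remainder 91
295 ÷ 91 → quotient 3, remainder 22
91 ÷ 22 → quotient 4, remainder 3
22 ÷ 3 → quotient 7, remainder 1
3 ÷ 1 → quotient 3, remainder 0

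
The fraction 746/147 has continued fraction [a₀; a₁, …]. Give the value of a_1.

Run the Euclidean algorithm, recording each quotient:
⌊746/147⌋ = 5, remainder 11
⌊147/11⌋ = 13, remainder 4

13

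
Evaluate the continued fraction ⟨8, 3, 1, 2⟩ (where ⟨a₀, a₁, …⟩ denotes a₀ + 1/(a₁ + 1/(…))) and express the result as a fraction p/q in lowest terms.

Start with 2.
1 + 1/(2/1) = 1 + 1/2 = 3/2
3 + 1/(3/2) = 3 + 2/3 = 11/3
8 + 1/(11/3) = 8 + 3/11 = 91/11

91/11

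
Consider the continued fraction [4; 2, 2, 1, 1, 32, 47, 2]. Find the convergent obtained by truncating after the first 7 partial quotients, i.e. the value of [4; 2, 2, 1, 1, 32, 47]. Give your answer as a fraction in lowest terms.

Compute successive convergents:
a_0 = 4: 4/1
a_1 = 2: 9/2
a_2 = 2: 22/5
a_3 = 1: 31/7
a_4 = 1: 53/12
a_5 = 32: 1727/391
a_6 = 47: 81222/18389

81222/18389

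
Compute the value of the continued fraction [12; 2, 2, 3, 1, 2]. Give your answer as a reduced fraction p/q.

Starting at the tail and folding back:
Start with 2.
1 + 1/(2/1) = 1 + 1/2 = 3/2
3 + 1/(3/2) = 3 + 2/3 = 11/3
2 + 1/(11/3) = 2 + 3/11 = 25/11
2 + 1/(25/11) = 2 + 11/25 = 61/25
12 + 1/(61/25) = 12 + 25/61 = 757/61

757/61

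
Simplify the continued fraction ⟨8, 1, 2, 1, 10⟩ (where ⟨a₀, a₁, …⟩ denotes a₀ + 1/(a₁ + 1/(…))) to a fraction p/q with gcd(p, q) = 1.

Use the convergent recurrence hₖ = aₖ·hₖ₋₁ + hₖ₋₂ (and likewise for the denominators kₖ):
a_0 = 8: 8/1
a_1 = 1: 9/1
a_2 = 2: 26/3
a_3 = 1: 35/4
a_4 = 10: 376/43

376/43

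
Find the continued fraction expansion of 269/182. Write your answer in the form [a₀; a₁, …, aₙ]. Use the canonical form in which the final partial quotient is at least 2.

⌊269/182⌋ = 1, remainder 87
⌊182/87⌋ = 2, remainder 8
⌊87/8⌋ = 10, remainder 7
⌊8/7⌋ = 1, remainder 1
⌊7/1⌋ = 7, remainder 0

[1; 2, 10, 1, 7]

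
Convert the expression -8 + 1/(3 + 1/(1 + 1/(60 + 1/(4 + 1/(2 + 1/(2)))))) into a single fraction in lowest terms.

a_0 = -8: -8/1
a_1 = 3: -23/3
a_2 = 1: -31/4
a_3 = 60: -1883/243
a_4 = 4: -7563/976
a_5 = 2: -17009/2195
a_6 = 2: -41581/5366

-41581/5366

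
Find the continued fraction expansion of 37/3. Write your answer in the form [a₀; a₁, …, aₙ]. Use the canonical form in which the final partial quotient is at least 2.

37 = 12·3 + 1, so a_0 = 12
3 = 3·1 + 0, so a_1 = 3

[12; 3]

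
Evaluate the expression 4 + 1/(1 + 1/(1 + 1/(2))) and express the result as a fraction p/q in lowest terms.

23/5

a_0 = 4: 4/1
a_1 = 1: 5/1
a_2 = 1: 9/2
a_3 = 2: 23/5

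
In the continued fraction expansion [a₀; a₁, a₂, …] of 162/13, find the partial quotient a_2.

Apply division with remainder until the remainder is 0:
162 = 12·13 + 6, so a_0 = 12
13 = 2·6 + 1, so a_1 = 2
6 = 6·1 + 0, so a_2 = 6

6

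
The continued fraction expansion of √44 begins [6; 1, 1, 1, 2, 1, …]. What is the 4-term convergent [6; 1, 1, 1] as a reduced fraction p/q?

20/3

Start with 1.
1 + 1/(1/1) = 1 + 1/1 = 2/1
1 + 1/(2/1) = 1 + 1/2 = 3/2
6 + 1/(3/2) = 6 + 2/3 = 20/3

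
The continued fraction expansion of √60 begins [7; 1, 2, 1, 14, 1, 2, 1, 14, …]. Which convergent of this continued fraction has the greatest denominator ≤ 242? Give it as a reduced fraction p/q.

a_0 = 7: 7/1  (≤ bound)
a_1 = 1: 8/1  (≤ bound)
a_2 = 2: 23/3  (≤ bound)
a_3 = 1: 31/4  (≤ bound)
a_4 = 14: 457/59  (≤ bound)
a_5 = 1: 488/63  (≤ bound)
a_6 = 2: 1433/185  (≤ bound)
a_7 = 1: 1921/248  (> 242, stop)

1433/185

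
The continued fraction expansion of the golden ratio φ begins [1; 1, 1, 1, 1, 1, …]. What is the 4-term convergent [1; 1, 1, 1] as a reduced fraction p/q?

5/3

Build up convergents one term at a time:
a_0 = 1: 1/1
a_1 = 1: 2/1
a_2 = 1: 3/2
a_3 = 1: 5/3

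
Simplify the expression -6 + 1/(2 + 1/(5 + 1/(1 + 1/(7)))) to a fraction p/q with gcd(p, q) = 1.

-565/102

Build up convergents one term at a time:
a_0 = -6: -6/1
a_1 = 2: -11/2
a_2 = 5: -61/11
a_3 = 1: -72/13
a_4 = 7: -565/102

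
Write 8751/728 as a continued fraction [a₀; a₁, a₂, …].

[12; 48, 1, 1, 7]

⌊8751/728⌋ = 12, remainder 15
⌊728/15⌋ = 48, remainder 8
⌊15/8⌋ = 1, remainder 7
⌊8/7⌋ = 1, remainder 1
⌊7/1⌋ = 7, remainder 0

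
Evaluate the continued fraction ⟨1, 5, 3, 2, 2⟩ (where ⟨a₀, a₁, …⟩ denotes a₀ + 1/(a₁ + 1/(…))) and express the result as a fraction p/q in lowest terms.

Build up convergents one term at a time:
a_0 = 1: 1/1
a_1 = 5: 6/5
a_2 = 3: 19/16
a_3 = 2: 44/37
a_4 = 2: 107/90

107/90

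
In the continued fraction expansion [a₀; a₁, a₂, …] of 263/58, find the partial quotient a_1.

1

⌊263/58⌋ = 4, remainder 31
⌊58/31⌋ = 1, remainder 27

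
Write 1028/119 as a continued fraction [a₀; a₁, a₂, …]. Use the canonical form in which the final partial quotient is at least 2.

[8; 1, 1, 1, 3, 3, 3]

1028 ÷ 119 → quotient 8, remainder 76
119 ÷ 76 → quotient 1, remainder 43
76 ÷ 43 → quotient 1, remainder 33
43 ÷ 33 → quotient 1, remainder 10
33 ÷ 10 → quotient 3, remainder 3
10 ÷ 3 → quotient 3, remainder 1
3 ÷ 1 → quotient 3, remainder 0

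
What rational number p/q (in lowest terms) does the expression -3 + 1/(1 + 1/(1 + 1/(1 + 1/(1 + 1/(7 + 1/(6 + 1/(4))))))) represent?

Start with 4.
6 + 1/(4/1) = 6 + 1/4 = 25/4
7 + 1/(25/4) = 7 + 4/25 = 179/25
1 + 1/(179/25) = 1 + 25/179 = 204/179
1 + 1/(204/179) = 1 + 179/204 = 383/204
1 + 1/(383/204) = 1 + 204/383 = 587/383
1 + 1/(587/383) = 1 + 383/587 = 970/587
-3 + 1/(970/587) = -3 + 587/970 = -2323/970

-2323/970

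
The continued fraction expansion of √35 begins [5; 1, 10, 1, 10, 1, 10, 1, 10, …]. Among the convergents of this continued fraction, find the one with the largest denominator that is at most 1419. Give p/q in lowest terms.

846/143

List convergents until the denominator exceeds the bound:
a_0 = 5: 5/1  (≤ bound)
a_1 = 1: 6/1  (≤ bound)
a_2 = 10: 65/11  (≤ bound)
a_3 = 1: 71/12  (≤ bound)
a_4 = 10: 775/131  (≤ bound)
a_5 = 1: 846/143  (≤ bound)
a_6 = 10: 9235/1561  (> 1419, stop)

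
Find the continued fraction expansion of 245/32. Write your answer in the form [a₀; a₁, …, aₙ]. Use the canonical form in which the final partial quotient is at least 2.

245 ÷ 32 → quotient 7, remainder 21
32 ÷ 21 → quotient 1, remainder 11
21 ÷ 11 → quotient 1, remainder 10
11 ÷ 10 → quotient 1, remainder 1
10 ÷ 1 → quotient 10, remainder 0

[7; 1, 1, 1, 10]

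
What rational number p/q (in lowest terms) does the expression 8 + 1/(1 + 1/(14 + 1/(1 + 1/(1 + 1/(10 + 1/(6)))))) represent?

17755/1987

Start with 6.
10 + 1/(6/1) = 10 + 1/6 = 61/6
1 + 1/(61/6) = 1 + 6/61 = 67/61
1 + 1/(67/61) = 1 + 61/67 = 128/67
14 + 1/(128/67) = 14 + 67/128 = 1859/128
1 + 1/(1859/128) = 1 + 128/1859 = 1987/1859
8 + 1/(1987/1859) = 8 + 1859/1987 = 17755/1987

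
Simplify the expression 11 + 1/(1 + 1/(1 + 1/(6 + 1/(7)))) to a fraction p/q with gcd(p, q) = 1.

1073/93

Use the convergent recurrence hₖ = aₖ·hₖ₋₁ + hₖ₋₂ (and likewise for the denominators kₖ):
a_0 = 11: 11/1
a_1 = 1: 12/1
a_2 = 1: 23/2
a_3 = 6: 150/13
a_4 = 7: 1073/93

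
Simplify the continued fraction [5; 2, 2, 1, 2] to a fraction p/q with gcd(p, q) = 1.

Start with 2.
1 + 1/(2/1) = 1 + 1/2 = 3/2
2 + 1/(3/2) = 2 + 2/3 = 8/3
2 + 1/(8/3) = 2 + 3/8 = 19/8
5 + 1/(19/8) = 5 + 8/19 = 103/19

103/19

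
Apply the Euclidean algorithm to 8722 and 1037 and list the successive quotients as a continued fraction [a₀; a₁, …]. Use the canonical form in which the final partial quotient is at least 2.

Apply division with remainder until the remainder is 0:
8722 = 8·1037 + 426, so a_0 = 8
1037 = 2·426 + 185, so a_1 = 2
426 = 2·185 + 56, so a_2 = 2
185 = 3·56 + 17, so a_3 = 3
56 = 3·17 + 5, so a_4 = 3
17 = 3·5 + 2, so a_5 = 3
5 = 2·2 + 1, so a_6 = 2
2 = 2·1 + 0, so a_7 = 2

[8; 2, 2, 3, 3, 3, 2, 2]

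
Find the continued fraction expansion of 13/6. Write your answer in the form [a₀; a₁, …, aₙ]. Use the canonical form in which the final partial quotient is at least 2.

Repeatedly divide and take the remainder:
13 = 2·6 + 1, so a_0 = 2
6 = 6·1 + 0, so a_1 = 6

[2; 6]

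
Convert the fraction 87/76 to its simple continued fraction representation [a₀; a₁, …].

⌊87/76⌋ = 1, remainder 11
⌊76/11⌋ = 6, remainder 10
⌊11/10⌋ = 1, remainder 1
⌊10/1⌋ = 10, remainder 0

[1; 6, 1, 10]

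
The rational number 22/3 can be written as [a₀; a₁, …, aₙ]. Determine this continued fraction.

Run the Euclidean algorithm, recording each quotient:
22 ÷ 3 → quotient 7, remainder 1
3 ÷ 1 → quotient 3, remainder 0

[7; 3]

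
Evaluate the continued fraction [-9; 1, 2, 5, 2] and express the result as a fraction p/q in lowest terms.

Start with 2.
5 + 1/(2/1) = 5 + 1/2 = 11/2
2 + 1/(11/2) = 2 + 2/11 = 24/11
1 + 1/(24/11) = 1 + 11/24 = 35/24
-9 + 1/(35/24) = -9 + 24/35 = -291/35

-291/35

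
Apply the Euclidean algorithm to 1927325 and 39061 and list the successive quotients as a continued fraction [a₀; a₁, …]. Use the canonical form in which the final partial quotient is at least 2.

1927325 = 49·39061 + 13336, so a_0 = 49
39061 = 2·13336 + 12389, so a_1 = 2
13336 = 1·12389 + 947, so a_2 = 1
12389 = 13·947 + 78, so a_3 = 13
947 = 12·78 + 11, so a_4 = 12
78 = 7·11 + 1, so a_5 = 7
11 = 11·1 + 0, so a_6 = 11

[49; 2, 1, 13, 12, 7, 11]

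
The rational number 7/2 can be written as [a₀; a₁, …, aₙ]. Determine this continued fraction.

7 = 3·2 + 1, so a_0 = 3
2 = 2·1 + 0, so a_1 = 2

[3; 2]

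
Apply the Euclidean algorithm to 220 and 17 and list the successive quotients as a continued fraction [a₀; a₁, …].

Repeatedly divide and take the remainder:
220 = 12·17 + 16, so a_0 = 12
17 = 1·16 + 1, so a_1 = 1
16 = 16·1 + 0, so a_2 = 16

[12; 1, 16]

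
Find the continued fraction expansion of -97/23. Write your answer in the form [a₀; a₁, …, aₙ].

Repeatedly divide and take the remainder:
⌊-97/23⌋ = -5, remainder 18
⌊23/18⌋ = 1, remainder 5
⌊18/5⌋ = 3, remainder 3
⌊5/3⌋ = 1, remainder 2
⌊3/2⌋ = 1, remainder 1
⌊2/1⌋ = 2, remainder 0

[-5; 1, 3, 1, 1, 2]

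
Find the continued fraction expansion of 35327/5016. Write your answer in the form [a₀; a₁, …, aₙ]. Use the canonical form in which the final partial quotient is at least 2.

[7; 23, 3, 35, 2]

Run the Euclidean algorithm, recording each quotient:
35327 ÷ 5016 → quotient 7, remainder 215
5016 ÷ 215 → quotient 23, remainder 71
215 ÷ 71 → quotient 3, remainder 2
71 ÷ 2 → quotient 35, remainder 1
2 ÷ 1 → quotient 2, remainder 0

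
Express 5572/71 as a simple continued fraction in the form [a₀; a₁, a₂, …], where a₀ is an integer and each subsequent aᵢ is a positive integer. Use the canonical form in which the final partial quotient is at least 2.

[78; 2, 11, 3]

Run the Euclidean algorithm, recording each quotient:
5572 ÷ 71 → quotient 78, remainder 34
71 ÷ 34 → quotient 2, remainder 3
34 ÷ 3 → quotient 11, remainder 1
3 ÷ 1 → quotient 3, remainder 0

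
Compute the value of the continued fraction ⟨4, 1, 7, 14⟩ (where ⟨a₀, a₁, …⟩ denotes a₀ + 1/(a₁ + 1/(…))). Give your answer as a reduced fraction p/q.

Compute successive convergents:
a_0 = 4: 4/1
a_1 = 1: 5/1
a_2 = 7: 39/8
a_3 = 14: 551/113

551/113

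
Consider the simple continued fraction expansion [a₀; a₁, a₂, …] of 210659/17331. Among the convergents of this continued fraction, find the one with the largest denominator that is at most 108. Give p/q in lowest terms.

a_0 = 12: 12/1  (≤ bound)
a_1 = 6: 73/6  (≤ bound)
a_2 = 2: 158/13  (≤ bound)
a_3 = 4: 705/58  (≤ bound)
a_4 = 2: 1568/129  (> 108, stop)

705/58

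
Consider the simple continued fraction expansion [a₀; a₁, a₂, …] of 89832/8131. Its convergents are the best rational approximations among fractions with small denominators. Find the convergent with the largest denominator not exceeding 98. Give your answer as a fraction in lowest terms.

a_0 = 11: 11/1  (≤ bound)
a_1 = 20: 221/20  (≤ bound)
a_2 = 1: 232/21  (≤ bound)
a_3 = 3: 917/83  (≤ bound)
a_4 = 1: 1149/104  (> 98, stop)

917/83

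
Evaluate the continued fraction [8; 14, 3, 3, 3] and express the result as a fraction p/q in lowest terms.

3809/472

Start with 3.
3 + 1/(3/1) = 3 + 1/3 = 10/3
3 + 1/(10/3) = 3 + 3/10 = 33/10
14 + 1/(33/10) = 14 + 10/33 = 472/33
8 + 1/(472/33) = 8 + 33/472 = 3809/472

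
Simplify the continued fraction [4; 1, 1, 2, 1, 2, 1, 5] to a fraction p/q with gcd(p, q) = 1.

Use the convergent recurrence hₖ = aₖ·hₖ₋₁ + hₖ₋₂ (and likewise for the denominators kₖ):
a_0 = 4: 4/1
a_1 = 1: 5/1
a_2 = 1: 9/2
a_3 = 2: 23/5
a_4 = 1: 32/7
a_5 = 2: 87/19
a_6 = 1: 119/26
a_7 = 5: 682/149

682/149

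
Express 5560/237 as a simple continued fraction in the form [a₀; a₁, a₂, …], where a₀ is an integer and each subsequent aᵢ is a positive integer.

[23; 2, 5, 1, 2, 1, 4]

Apply division with remainder until the remainder is 0:
5560 = 23·237 + 109, so a_0 = 23
237 = 2·109 + 19, so a_1 = 2
109 = 5·19 + 14, so a_2 = 5
19 = 1·14 + 5, so a_3 = 1
14 = 2·5 + 4, so a_4 = 2
5 = 1·4 + 1, so a_5 = 1
4 = 4·1 + 0, so a_6 = 4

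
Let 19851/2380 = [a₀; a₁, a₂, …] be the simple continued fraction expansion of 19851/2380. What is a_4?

3

19851 = 8·2380 + 811, so a_0 = 8
2380 = 2·811 + 758, so a_1 = 2
811 = 1·758 + 53, so a_2 = 1
758 = 14·53 + 16, so a_3 = 14
53 = 3·16 + 5, so a_4 = 3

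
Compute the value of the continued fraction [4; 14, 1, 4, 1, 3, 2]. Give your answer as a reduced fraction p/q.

3136/771

a_0 = 4: 4/1
a_1 = 14: 57/14
a_2 = 1: 61/15
a_3 = 4: 301/74
a_4 = 1: 362/89
a_5 = 3: 1387/341
a_6 = 2: 3136/771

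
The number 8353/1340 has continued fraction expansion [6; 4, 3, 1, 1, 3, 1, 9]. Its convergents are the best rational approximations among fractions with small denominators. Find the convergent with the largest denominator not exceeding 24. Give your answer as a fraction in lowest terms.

106/17

a_0 = 6: 6/1  (≤ bound)
a_1 = 4: 25/4  (≤ bound)
a_2 = 3: 81/13  (≤ bound)
a_3 = 1: 106/17  (≤ bound)
a_4 = 1: 187/30  (> 24, stop)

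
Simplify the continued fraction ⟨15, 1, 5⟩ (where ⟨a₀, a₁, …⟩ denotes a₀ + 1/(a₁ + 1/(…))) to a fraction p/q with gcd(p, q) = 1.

Start with 5.
1 + 1/(5/1) = 1 + 1/5 = 6/5
15 + 1/(6/5) = 15 + 5/6 = 95/6

95/6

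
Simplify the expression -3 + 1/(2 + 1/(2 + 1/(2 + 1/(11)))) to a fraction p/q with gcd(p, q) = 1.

Start with 11.
2 + 1/(11/1) = 2 + 1/11 = 23/11
2 + 1/(23/11) = 2 + 11/23 = 57/23
2 + 1/(57/23) = 2 + 23/57 = 137/57
-3 + 1/(137/57) = -3 + 57/137 = -354/137

-354/137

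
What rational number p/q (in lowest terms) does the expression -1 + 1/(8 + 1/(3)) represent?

-22/25

Compute successive convergents:
a_0 = -1: -1/1
a_1 = 8: -7/8
a_2 = 3: -22/25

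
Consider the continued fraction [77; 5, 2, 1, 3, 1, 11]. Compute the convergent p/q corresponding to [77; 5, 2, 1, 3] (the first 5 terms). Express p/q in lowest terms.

a_0 = 77: 77/1
a_1 = 5: 386/5
a_2 = 2: 849/11
a_3 = 1: 1235/16
a_4 = 3: 4554/59

4554/59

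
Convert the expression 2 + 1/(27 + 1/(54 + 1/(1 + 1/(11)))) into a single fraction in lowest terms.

36269/17805

a_0 = 2: 2/1
a_1 = 27: 55/27
a_2 = 54: 2972/1459
a_3 = 1: 3027/1486
a_4 = 11: 36269/17805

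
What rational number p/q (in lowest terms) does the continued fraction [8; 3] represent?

25/3

Use the convergent recurrence hₖ = aₖ·hₖ₋₁ + hₖ₋₂ (and likewise for the denominators kₖ):
a_0 = 8: 8/1
a_1 = 3: 25/3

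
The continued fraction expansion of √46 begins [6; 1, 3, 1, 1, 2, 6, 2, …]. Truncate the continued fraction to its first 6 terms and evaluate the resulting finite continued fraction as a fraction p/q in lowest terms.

Compute successive convergents:
a_0 = 6: 6/1
a_1 = 1: 7/1
a_2 = 3: 27/4
a_3 = 1: 34/5
a_4 = 1: 61/9
a_5 = 2: 156/23

156/23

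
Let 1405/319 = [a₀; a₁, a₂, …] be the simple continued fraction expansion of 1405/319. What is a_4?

1

Run the Euclidean algorithm, recording each quotient:
1405 ÷ 319 → quotient 4, remainder 129
319 ÷ 129 → quotient 2, remainder 61
129 ÷ 61 → quotient 2, remainder 7
61 ÷ 7 → quotient 8, remainder 5
7 ÷ 5 → quotient 1, remainder 2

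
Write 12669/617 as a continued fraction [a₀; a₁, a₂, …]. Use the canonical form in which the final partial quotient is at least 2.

[20; 1, 1, 7, 41]

⌊12669/617⌋ = 20, remainder 329
⌊617/329⌋ = 1, remainder 288
⌊329/288⌋ = 1, remainder 41
⌊288/41⌋ = 7, remainder 1
⌊41/1⌋ = 41, remainder 0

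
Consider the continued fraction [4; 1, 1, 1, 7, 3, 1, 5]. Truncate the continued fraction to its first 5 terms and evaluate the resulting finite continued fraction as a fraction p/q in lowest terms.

Starting at the tail and folding back:
Start with 7.
1 + 1/(7/1) = 1 + 1/7 = 8/7
1 + 1/(8/7) = 1 + 7/8 = 15/8
1 + 1/(15/8) = 1 + 8/15 = 23/15
4 + 1/(23/15) = 4 + 15/23 = 107/23

107/23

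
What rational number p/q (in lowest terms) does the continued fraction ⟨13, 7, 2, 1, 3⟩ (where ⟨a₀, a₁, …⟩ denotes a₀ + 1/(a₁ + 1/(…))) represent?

Collapse the nested fraction from the inside out:
Start with 3.
1 + 1/(3/1) = 1 + 1/3 = 4/3
2 + 1/(4/3) = 2 + 3/4 = 11/4
7 + 1/(11/4) = 7 + 4/11 = 81/11
13 + 1/(81/11) = 13 + 11/81 = 1064/81

1064/81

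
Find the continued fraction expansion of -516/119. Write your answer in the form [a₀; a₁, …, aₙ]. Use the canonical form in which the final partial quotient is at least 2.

[-5; 1, 1, 1, 39]

-516 ÷ 119 → quotient -5, remainder 79
119 ÷ 79 → quotient 1, remainder 40
79 ÷ 40 → quotient 1, remainder 39
40 ÷ 39 → quotient 1, remainder 1
39 ÷ 1 → quotient 39, remainder 0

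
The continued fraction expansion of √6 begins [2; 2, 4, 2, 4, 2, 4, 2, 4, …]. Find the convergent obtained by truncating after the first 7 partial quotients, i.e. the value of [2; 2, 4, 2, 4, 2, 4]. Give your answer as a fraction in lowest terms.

2158/881

Build up convergents one term at a time:
a_0 = 2: 2/1
a_1 = 2: 5/2
a_2 = 4: 22/9
a_3 = 2: 49/20
a_4 = 4: 218/89
a_5 = 2: 485/198
a_6 = 4: 2158/881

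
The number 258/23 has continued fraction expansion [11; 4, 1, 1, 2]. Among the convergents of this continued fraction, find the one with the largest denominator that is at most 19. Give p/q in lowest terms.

List convergents until the denominator exceeds the bound:
a_0 = 11: 11/1  (≤ bound)
a_1 = 4: 45/4  (≤ bound)
a_2 = 1: 56/5  (≤ bound)
a_3 = 1: 101/9  (≤ bound)
a_4 = 2: 258/23  (> 19, stop)

101/9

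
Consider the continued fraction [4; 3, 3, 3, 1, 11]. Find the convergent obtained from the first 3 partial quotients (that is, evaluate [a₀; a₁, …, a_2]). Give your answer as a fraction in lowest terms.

43/10

Start with 3.
3 + 1/(3/1) = 3 + 1/3 = 10/3
4 + 1/(10/3) = 4 + 3/10 = 43/10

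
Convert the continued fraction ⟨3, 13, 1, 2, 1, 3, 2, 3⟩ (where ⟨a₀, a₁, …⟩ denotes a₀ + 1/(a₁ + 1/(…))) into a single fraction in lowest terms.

Use the convergent recurrence hₖ = aₖ·hₖ₋₁ + hₖ₋₂ (and likewise for the denominators kₖ):
a_0 = 3: 3/1
a_1 = 13: 40/13
a_2 = 1: 43/14
a_3 = 2: 126/41
a_4 = 1: 169/55
a_5 = 3: 633/206
a_6 = 2: 1435/467
a_7 = 3: 4938/1607

4938/1607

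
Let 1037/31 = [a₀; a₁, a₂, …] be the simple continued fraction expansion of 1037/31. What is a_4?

Repeatedly divide and take the remainder:
1037 = 33·31 + 14, so a_0 = 33
31 = 2·14 + 3, so a_1 = 2
14 = 4·3 + 2, so a_2 = 4
3 = 1·2 + 1, so a_3 = 1
2 = 2·1 + 0, so a_4 = 2

2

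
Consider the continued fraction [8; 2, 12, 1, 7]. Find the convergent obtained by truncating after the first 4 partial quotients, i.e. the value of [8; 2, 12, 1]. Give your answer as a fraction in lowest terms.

Collapse the nested fraction from the inside out:
Start with 1.
12 + 1/(1/1) = 12 + 1/1 = 13/1
2 + 1/(13/1) = 2 + 1/13 = 27/13
8 + 1/(27/13) = 8 + 13/27 = 229/27

229/27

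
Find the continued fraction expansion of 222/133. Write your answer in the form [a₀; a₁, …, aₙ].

Run the Euclidean algorithm, recording each quotient:
222 = 1·133 + 89, so a_0 = 1
133 = 1·89 + 44, so a_1 = 1
89 = 2·44 + 1, so a_2 = 2
44 = 44·1 + 0, so a_3 = 44

[1; 1, 2, 44]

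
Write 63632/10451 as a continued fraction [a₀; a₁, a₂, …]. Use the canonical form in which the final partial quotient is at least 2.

[6; 11, 3, 2, 43, 1, 2]

Run the Euclidean algorithm, recording each quotient:
63632 = 6·10451 + 926, so a_0 = 6
10451 = 11·926 + 265, so a_1 = 11
926 = 3·265 + 131, so a_2 = 3
265 = 2·131 + 3, so a_3 = 2
131 = 43·3 + 2, so a_4 = 43
3 = 1·2 + 1, so a_5 = 1
2 = 2·1 + 0, so a_6 = 2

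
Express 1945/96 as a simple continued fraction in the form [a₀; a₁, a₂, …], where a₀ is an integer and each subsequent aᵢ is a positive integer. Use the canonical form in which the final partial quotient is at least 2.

1945 = 20·96 + 25, so a_0 = 20
96 = 3·25 + 21, so a_1 = 3
25 = 1·21 + 4, so a_2 = 1
21 = 5·4 + 1, so a_3 = 5
4 = 4·1 + 0, so a_4 = 4

[20; 3, 1, 5, 4]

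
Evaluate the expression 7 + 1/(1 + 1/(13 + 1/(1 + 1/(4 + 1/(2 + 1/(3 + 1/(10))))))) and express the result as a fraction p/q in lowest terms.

Start with 10.
3 + 1/(10/1) = 3 + 1/10 = 31/10
2 + 1/(31/10) = 2 + 10/31 = 72/31
4 + 1/(72/31) = 4 + 31/72 = 319/72
1 + 1/(319/72) = 1 + 72/319 = 391/319
13 + 1/(391/319) = 13 + 319/391 = 5402/391
1 + 1/(5402/391) = 1 + 391/5402 = 5793/5402
7 + 1/(5793/5402) = 7 + 5402/5793 = 45953/5793

45953/5793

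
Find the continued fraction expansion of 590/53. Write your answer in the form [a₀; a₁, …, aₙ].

[11; 7, 1, 1, 3]

Run the Euclidean algorithm, recording each quotient:
⌊590/53⌋ = 11, remainder 7
⌊53/7⌋ = 7, remainder 4
⌊7/4⌋ = 1, remainder 3
⌊4/3⌋ = 1, remainder 1
⌊3/1⌋ = 3, remainder 0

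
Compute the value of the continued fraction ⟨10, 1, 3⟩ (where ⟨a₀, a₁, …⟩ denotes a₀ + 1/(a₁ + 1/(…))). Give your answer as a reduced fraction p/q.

Work from the innermost term outward:
Start with 3.
1 + 1/(3/1) = 1 + 1/3 = 4/3
10 + 1/(4/3) = 10 + 3/4 = 43/4

43/4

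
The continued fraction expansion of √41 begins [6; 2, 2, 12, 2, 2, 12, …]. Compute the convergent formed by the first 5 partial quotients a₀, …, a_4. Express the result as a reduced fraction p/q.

a_0 = 6: 6/1
a_1 = 2: 13/2
a_2 = 2: 32/5
a_3 = 12: 397/62
a_4 = 2: 826/129

826/129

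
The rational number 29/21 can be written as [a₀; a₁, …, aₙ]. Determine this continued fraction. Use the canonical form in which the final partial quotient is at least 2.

⌊29/21⌋ = 1, remainder 8
⌊21/8⌋ = 2, remainder 5
⌊8/5⌋ = 1, remainder 3
⌊5/3⌋ = 1, remainder 2
⌊3/2⌋ = 1, remainder 1
⌊2/1⌋ = 2, remainder 0

[1; 2, 1, 1, 1, 2]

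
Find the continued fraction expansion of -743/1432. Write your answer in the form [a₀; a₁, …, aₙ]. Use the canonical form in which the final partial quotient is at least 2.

-743 ÷ 1432 → quotient -1, remainder 689
1432 ÷ 689 → quotient 2, remainder 54
689 ÷ 54 → quotient 12, remainder 41
54 ÷ 41 → quotient 1, remainder 13
41 ÷ 13 → quotient 3, remainder 2
13 ÷ 2 → quotient 6, remainder 1
2 ÷ 1 → quotient 2, remainder 0

[-1; 2, 12, 1, 3, 6, 2]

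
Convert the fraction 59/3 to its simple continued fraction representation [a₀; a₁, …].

[19; 1, 2]

⌊59/3⌋ = 19, remainder 2
⌊3/2⌋ = 1, remainder 1
⌊2/1⌋ = 2, remainder 0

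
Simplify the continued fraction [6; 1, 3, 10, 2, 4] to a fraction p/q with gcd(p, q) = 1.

2601/385

Build up convergents one term at a time:
a_0 = 6: 6/1
a_1 = 1: 7/1
a_2 = 3: 27/4
a_3 = 10: 277/41
a_4 = 2: 581/86
a_5 = 4: 2601/385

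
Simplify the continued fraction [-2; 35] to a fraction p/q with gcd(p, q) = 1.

-69/35

Start with 35.
-2 + 1/(35/1) = -2 + 1/35 = -69/35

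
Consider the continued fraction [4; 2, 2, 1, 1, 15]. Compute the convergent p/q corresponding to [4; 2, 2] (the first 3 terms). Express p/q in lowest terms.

Use the convergent recurrence hₖ = aₖ·hₖ₋₁ + hₖ₋₂ (and likewise for the denominators kₖ):
a_0 = 4: 4/1
a_1 = 2: 9/2
a_2 = 2: 22/5

22/5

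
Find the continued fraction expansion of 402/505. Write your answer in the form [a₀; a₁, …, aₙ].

[0; 1, 3, 1, 9, 3, 3]

Repeatedly divide and take the remainder:
⌊402/505⌋ = 0, remainder 402
⌊505/402⌋ = 1, remainder 103
⌊402/103⌋ = 3, remainder 93
⌊103/93⌋ = 1, remainder 10
⌊93/10⌋ = 9, remainder 3
⌊10/3⌋ = 3, remainder 1
⌊3/1⌋ = 3, remainder 0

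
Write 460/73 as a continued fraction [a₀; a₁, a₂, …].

[6; 3, 3, 7]

Run the Euclidean algorithm, recording each quotient:
⌊460/73⌋ = 6, remainder 22
⌊73/22⌋ = 3, remainder 7
⌊22/7⌋ = 3, remainder 1
⌊7/1⌋ = 7, remainder 0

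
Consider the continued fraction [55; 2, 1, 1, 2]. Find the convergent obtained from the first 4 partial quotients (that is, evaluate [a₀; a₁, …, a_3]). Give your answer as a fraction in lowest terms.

277/5

a_0 = 55: 55/1
a_1 = 2: 111/2
a_2 = 1: 166/3
a_3 = 1: 277/5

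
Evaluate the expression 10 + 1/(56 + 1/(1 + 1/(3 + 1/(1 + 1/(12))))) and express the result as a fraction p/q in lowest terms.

36414/3635

Start with 12.
1 + 1/(12/1) = 1 + 1/12 = 13/12
3 + 1/(13/12) = 3 + 12/13 = 51/13
1 + 1/(51/13) = 1 + 13/51 = 64/51
56 + 1/(64/51) = 56 + 51/64 = 3635/64
10 + 1/(3635/64) = 10 + 64/3635 = 36414/3635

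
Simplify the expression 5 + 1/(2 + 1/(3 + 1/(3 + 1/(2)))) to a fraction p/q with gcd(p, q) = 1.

288/53

Starting at the tail and folding back:
Start with 2.
3 + 1/(2/1) = 3 + 1/2 = 7/2
3 + 1/(7/2) = 3 + 2/7 = 23/7
2 + 1/(23/7) = 2 + 7/23 = 53/23
5 + 1/(53/23) = 5 + 23/53 = 288/53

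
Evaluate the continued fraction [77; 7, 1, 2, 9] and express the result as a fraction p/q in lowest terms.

16583/215

a_0 = 77: 77/1
a_1 = 7: 540/7
a_2 = 1: 617/8
a_3 = 2: 1774/23
a_4 = 9: 16583/215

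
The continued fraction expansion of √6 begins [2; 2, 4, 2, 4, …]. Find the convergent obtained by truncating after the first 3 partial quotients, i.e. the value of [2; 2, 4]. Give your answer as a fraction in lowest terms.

a_0 = 2: 2/1
a_1 = 2: 5/2
a_2 = 4: 22/9

22/9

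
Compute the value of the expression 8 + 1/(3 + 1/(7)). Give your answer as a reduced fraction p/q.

Start with 7.
3 + 1/(7/1) = 3 + 1/7 = 22/7
8 + 1/(22/7) = 8 + 7/22 = 183/22

183/22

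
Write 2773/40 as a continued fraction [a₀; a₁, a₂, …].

2773 ÷ 40 → quotient 69, remainder 13
40 ÷ 13 → quotient 3, remainder 1
13 ÷ 1 → quotient 13, remainder 0

[69; 3, 13]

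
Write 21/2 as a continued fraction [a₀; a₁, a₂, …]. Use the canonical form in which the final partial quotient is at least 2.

[10; 2]

21 = 10·2 + 1, so a_0 = 10
2 = 2·1 + 0, so a_1 = 2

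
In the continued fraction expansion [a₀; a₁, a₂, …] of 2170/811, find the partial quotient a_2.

2

Apply division with remainder until the remainder is 0:
2170 = 2·811 + 548, so a_0 = 2
811 = 1·548 + 263, so a_1 = 1
548 = 2·263 + 22, so a_2 = 2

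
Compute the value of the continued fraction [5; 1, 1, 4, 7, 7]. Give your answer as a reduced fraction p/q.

Work from the innermost term outward:
Start with 7.
7 + 1/(7/1) = 7 + 1/7 = 50/7
4 + 1/(50/7) = 4 + 7/50 = 207/50
1 + 1/(207/50) = 1 + 50/207 = 257/207
1 + 1/(257/207) = 1 + 207/257 = 464/257
5 + 1/(464/257) = 5 + 257/464 = 2577/464

2577/464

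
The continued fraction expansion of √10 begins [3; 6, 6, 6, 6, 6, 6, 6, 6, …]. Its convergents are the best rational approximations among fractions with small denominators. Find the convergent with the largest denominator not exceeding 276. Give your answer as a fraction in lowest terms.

721/228

List convergents until the denominator exceeds the bound:
a_0 = 3: 3/1  (≤ bound)
a_1 = 6: 19/6  (≤ bound)
a_2 = 6: 117/37  (≤ bound)
a_3 = 6: 721/228  (≤ bound)
a_4 = 6: 4443/1405  (> 276, stop)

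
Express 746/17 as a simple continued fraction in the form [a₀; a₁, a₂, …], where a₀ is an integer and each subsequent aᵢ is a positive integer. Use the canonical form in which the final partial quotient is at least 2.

Run the Euclidean algorithm, recording each quotient:
746 = 43·17 + 15, so a_0 = 43
17 = 1·15 + 2, so a_1 = 1
15 = 7·2 + 1, so a_2 = 7
2 = 2·1 + 0, so a_3 = 2

[43; 1, 7, 2]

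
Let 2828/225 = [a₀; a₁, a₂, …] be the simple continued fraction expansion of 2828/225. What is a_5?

2828 = 12·225 + 128, so a_0 = 12
225 = 1·128 + 97, so a_1 = 1
128 = 1·97 + 31, so a_2 = 1
97 = 3·31 + 4, so a_3 = 3
31 = 7·4 + 3, so a_4 = 7
4 = 1·3 + 1, so a_5 = 1

1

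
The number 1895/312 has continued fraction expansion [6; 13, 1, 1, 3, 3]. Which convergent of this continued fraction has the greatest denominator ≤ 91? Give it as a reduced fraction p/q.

164/27

List convergents until the denominator exceeds the bound:
a_0 = 6: 6/1  (≤ bound)
a_1 = 13: 79/13  (≤ bound)
a_2 = 1: 85/14  (≤ bound)
a_3 = 1: 164/27  (≤ bound)
a_4 = 3: 577/95  (> 91, stop)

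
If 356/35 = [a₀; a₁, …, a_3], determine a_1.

Apply division with remainder until the remainder is 0:
356 ÷ 35 → quotient 10, remainder 6
35 ÷ 6 → quotient 5, remainder 5

5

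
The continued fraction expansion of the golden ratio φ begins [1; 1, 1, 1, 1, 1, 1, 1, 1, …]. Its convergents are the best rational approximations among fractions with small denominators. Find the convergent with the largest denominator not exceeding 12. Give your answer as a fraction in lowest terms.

a_0 = 1: 1/1  (≤ bound)
a_1 = 1: 2/1  (≤ bound)
a_2 = 1: 3/2  (≤ bound)
a_3 = 1: 5/3  (≤ bound)
a_4 = 1: 8/5  (≤ bound)
a_5 = 1: 13/8  (≤ bound)
a_6 = 1: 21/13  (> 12, stop)

13/8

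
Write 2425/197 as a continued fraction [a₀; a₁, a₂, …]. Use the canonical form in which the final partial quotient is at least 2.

Apply division with remainder until the remainder is 0:
2425 ÷ 197 → quotient 12, remainder 61
197 ÷ 61 → quotient 3, remainder 14
61 ÷ 14 → quotient 4, remainder 5
14 ÷ 5 → quotient 2, remainder 4
5 ÷ 4 → quotient 1, remainder 1
4 ÷ 1 → quotient 4, remainder 0

[12; 3, 4, 2, 1, 4]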